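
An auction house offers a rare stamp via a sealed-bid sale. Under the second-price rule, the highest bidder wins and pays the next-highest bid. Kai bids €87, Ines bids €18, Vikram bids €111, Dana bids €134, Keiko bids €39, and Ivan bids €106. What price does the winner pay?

Sorted high to low: Dana €134, then Vikram €111, then Ivan €106, then Kai €87, then Keiko €39, then Ines €18.
Dana has the highest bid, so Dana wins.
The second-highest bid is €111, so that is what Dana pays.

Price paid: €111.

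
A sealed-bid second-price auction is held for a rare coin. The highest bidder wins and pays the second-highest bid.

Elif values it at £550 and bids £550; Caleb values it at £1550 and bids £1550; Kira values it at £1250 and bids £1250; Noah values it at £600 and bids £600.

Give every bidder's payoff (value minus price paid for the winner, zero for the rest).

Elif £0, Caleb £300, Kira £0, Noah £0.

Ranking the bids: Caleb £1550 > Kira £1250 > Noah £600 > Elif £550.
Caleb has the top bid and wins; the price is the second-highest bid, £1250.
Caleb's payoff = £1550 − £1250 = £300. All other bidders lose, so their payoff is 0.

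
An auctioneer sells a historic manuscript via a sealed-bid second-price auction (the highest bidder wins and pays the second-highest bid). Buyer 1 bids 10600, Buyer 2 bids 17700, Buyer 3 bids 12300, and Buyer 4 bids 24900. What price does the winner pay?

The winner pays 17700.

Sorted high to low: Buyer 4 24900 > Buyer 2 17700 > Buyer 3 12300 > Buyer 1 10600.
Buyer 4 is the highest bidder, so Buyer 4 wins.
Under the second-price rule, the price is the second-highest bid: 17700.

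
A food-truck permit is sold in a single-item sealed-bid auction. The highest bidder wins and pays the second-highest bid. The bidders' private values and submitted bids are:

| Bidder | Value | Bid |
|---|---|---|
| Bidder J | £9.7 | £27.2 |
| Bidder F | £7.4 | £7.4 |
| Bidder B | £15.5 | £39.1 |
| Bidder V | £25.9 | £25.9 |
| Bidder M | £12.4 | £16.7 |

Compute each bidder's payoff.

Bidder J £0.0, Bidder F £0.0, Bidder B -£11.7, Bidder V £0.0, Bidder M £0.0.

Ordered from highest: Bidder B £39.1, then Bidder J £27.2, then Bidder V £25.9, then Bidder M £16.7, then Bidder F £7.4.
Bidder B has the top bid and wins; the price is the second-highest bid, £27.2.
Bidder B's payoff = £15.5 − £27.2 = -£11.7. All other bidders lose, so their payoff is 0.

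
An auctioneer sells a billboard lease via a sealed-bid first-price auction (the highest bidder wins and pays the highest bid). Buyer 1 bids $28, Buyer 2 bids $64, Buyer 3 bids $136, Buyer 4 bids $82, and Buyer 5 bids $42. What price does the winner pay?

Ordered from highest: Buyer 3 $136; Buyer 4 $82; Buyer 2 $64; Buyer 5 $42; Buyer 1 $28.
Buyer 3 is the highest bidder, so Buyer 3 wins.
Under the first-price rule, the price is the highest bid: $136.

Price paid: $136.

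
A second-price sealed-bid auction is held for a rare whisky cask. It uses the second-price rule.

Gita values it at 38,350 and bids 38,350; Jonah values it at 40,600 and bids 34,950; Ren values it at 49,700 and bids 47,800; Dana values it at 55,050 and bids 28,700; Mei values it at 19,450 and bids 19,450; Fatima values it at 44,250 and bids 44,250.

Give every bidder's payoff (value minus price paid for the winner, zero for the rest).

Gita 0, Jonah 0, Ren 5,450, Dana 0, Mei 0, Fatima 0.

Ordered from highest: Ren 47,800; Fatima 44,250; Gita 38,350; Jonah 34,950; Dana 28,700; Mei 19,450.
Ren has the top bid and wins; the price is the second-highest bid, 44,250.
Ren's payoff = 49,700 − 44,250 = 5,450. All other bidders lose, so their payoff is 0.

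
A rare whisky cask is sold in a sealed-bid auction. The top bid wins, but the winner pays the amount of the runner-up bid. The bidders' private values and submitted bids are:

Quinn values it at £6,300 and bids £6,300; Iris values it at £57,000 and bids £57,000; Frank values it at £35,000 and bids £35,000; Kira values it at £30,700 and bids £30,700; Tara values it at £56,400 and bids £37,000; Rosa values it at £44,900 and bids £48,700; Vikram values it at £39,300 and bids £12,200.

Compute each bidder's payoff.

Payoffs: Quinn £0, Iris £8,300, Frank £0, Kira £0, Tara £0, Rosa £0, Vikram £0.

Bids in descending order: Iris £57,000 > Rosa £48,700 > Tara £37,000 > Frank £35,000 > Kira £30,700 > Vikram £12,200 > Quinn £6,300.
Iris has the top bid and wins; the price is the second-highest bid, £48,700.
Iris's payoff = £57,000 − £48,700 = £8,300. All other bidders lose, so their payoff is 0.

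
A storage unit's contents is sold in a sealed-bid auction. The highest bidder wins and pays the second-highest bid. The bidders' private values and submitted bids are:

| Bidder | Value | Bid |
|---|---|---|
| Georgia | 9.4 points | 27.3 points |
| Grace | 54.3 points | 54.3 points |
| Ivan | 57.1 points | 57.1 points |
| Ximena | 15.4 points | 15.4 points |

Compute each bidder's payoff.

Bids in descending order: Ivan 57.1 points, then Grace 54.3 points, then Georgia 27.3 points, then Ximena 15.4 points.
Ivan has the top bid and wins; the price is the second-highest bid, 54.3 points.
Ivan's payoff = 57.1 points − 54.3 points = 2.8 points. All other bidders lose, so their payoff is 0.

Georgia 0.0 points, Grace 0.0 points, Ivan 2.8 points, Ximena 0.0 points.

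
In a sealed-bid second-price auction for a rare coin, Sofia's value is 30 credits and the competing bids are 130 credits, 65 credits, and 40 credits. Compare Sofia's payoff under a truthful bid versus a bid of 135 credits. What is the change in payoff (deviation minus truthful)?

Change in payoff: -100 credits.

The highest competing bid is 130 credits.
Bidding truthfully at 30 credits: the top bid is 130 credits (a rival), so Sofia loses. Payoff = 0 credits.
Bidding 135 credits: Sofia has the top bid, wins, and pays the second-highest bid 130 credits. Payoff = 30 credits − 130 credits = -100 credits.
Change = -100 credits − 0 credits = -100 credits.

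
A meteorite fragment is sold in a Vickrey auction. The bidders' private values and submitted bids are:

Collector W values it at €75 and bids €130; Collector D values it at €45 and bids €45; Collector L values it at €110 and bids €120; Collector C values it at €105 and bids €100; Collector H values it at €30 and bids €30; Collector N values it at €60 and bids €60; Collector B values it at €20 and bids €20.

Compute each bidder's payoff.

Ranking the bids: Collector W €130; Collector L €120; Collector C €100; Collector N €60; Collector D €45; Collector H €30; Collector B €20.
Collector W has the top bid and wins; the price is the second-highest bid, €120.
Collector W's payoff = €75 − €120 = -€45. All other bidders lose, so their payoff is 0.

Collector W -€45, Collector D €0, Collector L €0, Collector C €0, Collector H €0, Collector N €0, Collector B €0.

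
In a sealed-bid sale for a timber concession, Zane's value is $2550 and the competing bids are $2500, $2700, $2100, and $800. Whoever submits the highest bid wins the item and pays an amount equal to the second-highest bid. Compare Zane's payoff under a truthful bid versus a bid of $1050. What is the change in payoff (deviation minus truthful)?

The highest competing bid is $2700.
Bidding truthfully at $2550: the top bid is $2700 (a rival), so Zane loses. Payoff = $0.
Bidding $1050: the top bid is $2700 (a rival), so Zane loses. Payoff = $0.
Change = $0 − $0 = $0.

Payoff change: $0.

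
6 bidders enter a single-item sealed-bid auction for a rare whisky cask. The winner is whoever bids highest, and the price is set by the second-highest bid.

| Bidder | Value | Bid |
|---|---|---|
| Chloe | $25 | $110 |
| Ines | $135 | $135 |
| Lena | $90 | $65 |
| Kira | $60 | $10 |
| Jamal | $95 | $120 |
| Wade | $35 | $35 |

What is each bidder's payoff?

Sorted high to low: Ines $135 > Jamal $120 > Chloe $110 > Lena $65 > Wade $35 > Kira $10.
Ines has the top bid and wins; the price is the second-highest bid, $120.
Ines's payoff = $135 − $120 = $15. All other bidders lose, so their payoff is 0.

Chloe $0, Ines $15, Lena $0, Kira $0, Jamal $0, Wade $0.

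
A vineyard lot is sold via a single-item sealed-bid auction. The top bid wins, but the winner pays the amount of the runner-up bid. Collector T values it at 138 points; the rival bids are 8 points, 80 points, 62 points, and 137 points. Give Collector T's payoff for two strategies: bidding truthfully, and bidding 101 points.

Truthful: 1 points; alternative: 0 points.

The highest competing bid is 137 points.
Bidding truthfully at 138 points: Collector T has the top bid, wins, and pays the second-highest bid 137 points. Payoff = 138 points − 137 points = 1 points.
Bidding 101 points: the top bid is 137 points (a rival), so Collector T loses. Payoff = 0 points.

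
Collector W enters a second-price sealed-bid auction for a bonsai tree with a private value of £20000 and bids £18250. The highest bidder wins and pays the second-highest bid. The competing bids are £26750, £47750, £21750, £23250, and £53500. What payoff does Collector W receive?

Payoff = £0.

Highest competing bid: £53500.
Collector W's bid £18250 is not the highest, so Collector W loses, pays nothing, and earns zero payoff.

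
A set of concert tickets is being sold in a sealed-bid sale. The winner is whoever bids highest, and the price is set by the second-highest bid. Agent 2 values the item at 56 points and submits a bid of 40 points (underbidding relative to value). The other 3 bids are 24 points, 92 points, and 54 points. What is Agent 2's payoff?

Payoff = 0 points.

Highest competing bid: 92 points.
Agent 2's bid 40 points is not the highest, so Agent 2 loses, pays nothing, and earns zero payoff.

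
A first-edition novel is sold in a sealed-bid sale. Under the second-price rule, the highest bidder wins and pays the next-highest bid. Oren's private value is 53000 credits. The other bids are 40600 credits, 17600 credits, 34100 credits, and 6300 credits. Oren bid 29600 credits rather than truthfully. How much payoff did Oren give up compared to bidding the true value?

The highest competing bid is 40600 credits.
Bidding truthfully at 53000 credits: Oren has the top bid, wins, and pays the second-highest bid 40600 credits. Payoff = 53000 credits − 40600 credits = 12400 credits.
Bidding 29600 credits: the top bid is 40600 credits (a rival), so Oren loses. Payoff = 0 credits.
Regret = truthful payoff − actual payoff = 12400 credits − 0 credits = 12400 credits.
Deviating from a truthful bid can only lose payoff in a second-price auction — never gain.

Payoff forgone: 12400 credits.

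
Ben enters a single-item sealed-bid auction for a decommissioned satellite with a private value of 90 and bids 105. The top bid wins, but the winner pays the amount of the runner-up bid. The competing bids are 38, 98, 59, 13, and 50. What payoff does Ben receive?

Ben's payoff: -8.

Highest competing bid: 98.
Ben's bid 105 is the highest overall, so Ben wins and pays the second-highest bid, 98.
Payoff = value − price = 90 − 98 = -8.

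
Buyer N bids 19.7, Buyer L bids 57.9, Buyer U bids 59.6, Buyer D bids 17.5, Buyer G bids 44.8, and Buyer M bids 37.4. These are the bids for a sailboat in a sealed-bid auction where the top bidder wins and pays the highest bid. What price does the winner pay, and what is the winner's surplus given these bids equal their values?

Ordered from highest: Buyer U 59.6 > Buyer L 57.9 > Buyer G 44.8 > Buyer M 37.4 > Buyer N 19.7 > Buyer D 17.5.
Buyer U is the highest bidder, so Buyer U wins.
Under the first-price rule, the price is the highest bid: 59.6.
Surplus = 59.6 − 59.6 = 0.0.

Price 59.6; surplus 0.0.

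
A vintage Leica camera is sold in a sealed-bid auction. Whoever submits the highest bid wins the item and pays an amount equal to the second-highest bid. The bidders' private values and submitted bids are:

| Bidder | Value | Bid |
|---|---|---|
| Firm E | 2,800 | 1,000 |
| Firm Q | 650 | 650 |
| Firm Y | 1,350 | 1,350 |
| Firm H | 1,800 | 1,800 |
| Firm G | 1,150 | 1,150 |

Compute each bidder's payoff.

Bids in descending order: Firm H 1,800 > Firm Y 1,350 > Firm G 1,150 > Firm E 1,000 > Firm Q 650.
Firm H has the top bid and wins; the price is the second-highest bid, 1,350.
Firm H's payoff = 1,800 − 1,350 = 450. All other bidders lose, so their payoff is 0.

Payoffs: Firm E 0, Firm Q 0, Firm Y 0, Firm H 450, Firm G 0.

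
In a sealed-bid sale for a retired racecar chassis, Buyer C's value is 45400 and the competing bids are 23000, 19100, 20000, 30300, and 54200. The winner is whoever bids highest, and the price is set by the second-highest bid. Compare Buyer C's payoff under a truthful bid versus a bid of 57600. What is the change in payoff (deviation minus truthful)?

-8800

The highest competing bid is 54200.
Bidding truthfully at 45400: the top bid is 54200 (a rival), so Buyer C loses. Payoff = 0.
Bidding 57600: Buyer C has the top bid, wins, and pays the second-highest bid 54200. Payoff = 45400 − 54200 = -8800.
Change = -8800 − 0 = -8800.
This is the dominant-strategy logic: truthful bidding weakly beats any alternative.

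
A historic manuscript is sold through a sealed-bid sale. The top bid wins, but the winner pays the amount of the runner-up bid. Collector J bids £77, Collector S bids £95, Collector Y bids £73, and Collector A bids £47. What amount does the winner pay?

Ordered from highest: Collector S £95; Collector J £77; Collector Y £73; Collector A £47.
Collector S has the highest bid, so Collector S wins.
The second-highest bid is £77, so that is what Collector S pays.

The winner pays £77.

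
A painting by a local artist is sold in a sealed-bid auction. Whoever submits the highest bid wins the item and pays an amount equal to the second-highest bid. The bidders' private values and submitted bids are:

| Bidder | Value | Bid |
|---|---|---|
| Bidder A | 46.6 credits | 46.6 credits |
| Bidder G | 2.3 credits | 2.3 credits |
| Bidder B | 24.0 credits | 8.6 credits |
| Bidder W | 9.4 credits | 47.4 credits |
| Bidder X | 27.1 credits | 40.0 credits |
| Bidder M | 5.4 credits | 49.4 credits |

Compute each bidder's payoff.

Bidder A 0.0 credits, Bidder G 0.0 credits, Bidder B 0.0 credits, Bidder W 0.0 credits, Bidder X 0.0 credits, Bidder M -42.0 credits.

Bids in descending order: Bidder M 49.4 credits; Bidder W 47.4 credits; Bidder A 46.6 credits; Bidder X 40.0 credits; Bidder B 8.6 credits; Bidder G 2.3 credits.
Bidder M has the top bid and wins; the price is the second-highest bid, 47.4 credits.
Bidder M's payoff = 5.4 credits − 47.4 credits = -42.0 credits. All other bidders lose, so their payoff is 0.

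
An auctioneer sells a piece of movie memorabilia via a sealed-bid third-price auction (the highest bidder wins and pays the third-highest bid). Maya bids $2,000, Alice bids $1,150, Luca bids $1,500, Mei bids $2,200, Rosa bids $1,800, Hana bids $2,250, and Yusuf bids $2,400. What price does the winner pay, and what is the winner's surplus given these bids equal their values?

The winner pays $2,200 for a surplus of $200.

Sorted high to low: Yusuf $2,400; Hana $2,250; Mei $2,200; Maya $2,000; Rosa $1,800; Luca $1,500; Alice $1,150.
Yusuf is the highest bidder, so Yusuf wins.
Under the third-price rule, the price is the third-highest bid: $2,200.
Surplus = $2,400 − $2,200 = $200.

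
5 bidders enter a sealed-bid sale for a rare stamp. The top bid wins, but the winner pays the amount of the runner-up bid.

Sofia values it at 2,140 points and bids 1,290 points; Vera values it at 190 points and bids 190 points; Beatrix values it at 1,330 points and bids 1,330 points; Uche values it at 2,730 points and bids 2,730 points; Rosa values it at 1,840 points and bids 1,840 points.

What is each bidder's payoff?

Bids in descending order: Uche 2,730 points, then Rosa 1,840 points, then Beatrix 1,330 points, then Sofia 1,290 points, then Vera 190 points.
Uche has the top bid and wins; the price is the second-highest bid, 1,840 points.
Uche's payoff = 2,730 points − 1,840 points = 890 points. All other bidders lose, so their payoff is 0.

Sofia 0 points, Vera 0 points, Beatrix 0 points, Uche 890 points, Rosa 0 points.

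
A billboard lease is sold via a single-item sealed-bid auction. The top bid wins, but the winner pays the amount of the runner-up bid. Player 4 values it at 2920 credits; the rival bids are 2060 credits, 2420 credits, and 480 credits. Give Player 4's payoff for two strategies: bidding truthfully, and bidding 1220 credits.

The highest competing bid is 2420 credits.
Bidding truthfully at 2920 credits: Player 4 has the top bid, wins, and pays the second-highest bid 2420 credits. Payoff = 2920 credits − 2420 credits = 500 credits.
Bidding 1220 credits: the top bid is 2420 credits (a rival), so Player 4 loses. Payoff = 0 credits.
Deviating from a truthful bid can only lose payoff in a second-price auction — never gain.

(a) 500 credits  (b) 0 credits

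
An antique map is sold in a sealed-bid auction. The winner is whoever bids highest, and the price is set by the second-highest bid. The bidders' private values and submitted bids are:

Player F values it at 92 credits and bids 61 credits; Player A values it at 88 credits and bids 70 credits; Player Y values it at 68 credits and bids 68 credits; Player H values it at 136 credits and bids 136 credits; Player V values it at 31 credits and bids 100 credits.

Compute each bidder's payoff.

Player F 0 credits, Player A 0 credits, Player Y 0 credits, Player H 36 credits, Player V 0 credits.

Ranking the bids: Player H 136 credits > Player V 100 credits > Player A 70 credits > Player Y 68 credits > Player F 61 credits.
Player H has the top bid and wins; the price is the second-highest bid, 100 credits.
Player H's payoff = 136 credits − 100 credits = 36 credits. All other bidders lose, so their payoff is 0.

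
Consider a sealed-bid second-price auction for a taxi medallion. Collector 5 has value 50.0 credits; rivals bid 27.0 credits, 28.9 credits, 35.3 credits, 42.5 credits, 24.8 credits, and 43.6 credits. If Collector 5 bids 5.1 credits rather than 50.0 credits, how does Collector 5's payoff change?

The highest competing bid is 43.6 credits.
Bidding truthfully at 50.0 credits: Collector 5 has the top bid, wins, and pays the second-highest bid 43.6 credits. Payoff = 50.0 credits − 43.6 credits = 6.4 credits.
Bidding 5.1 credits: the top bid is 43.6 credits (a rival), so Collector 5 loses. Payoff = 0.0 credits.
Change = 0.0 credits − 6.4 credits = -6.4 credits.

Payoff change: -6.4 credits.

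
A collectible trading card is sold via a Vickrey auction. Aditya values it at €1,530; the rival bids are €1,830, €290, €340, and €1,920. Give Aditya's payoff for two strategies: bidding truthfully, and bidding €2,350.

The highest competing bid is €1,920.
Bidding truthfully at €1,530: the top bid is €1,920 (a rival), so Aditya loses. Payoff = €0.
Bidding €2,350: Aditya has the top bid, wins, and pays the second-highest bid €1,920. Payoff = €1,530 − €1,920 = -€390.
This is the dominant-strategy logic: truthful bidding weakly beats any alternative.

(a) €0  (b) -€390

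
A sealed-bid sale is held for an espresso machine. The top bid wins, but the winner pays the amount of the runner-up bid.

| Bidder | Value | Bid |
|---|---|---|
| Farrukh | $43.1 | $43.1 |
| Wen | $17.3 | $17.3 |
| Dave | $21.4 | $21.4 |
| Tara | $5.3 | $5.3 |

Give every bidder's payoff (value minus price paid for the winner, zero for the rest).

Ranking the bids: Farrukh $43.1, then Dave $21.4, then Wen $17.3, then Tara $5.3.
Farrukh has the top bid and wins; the price is the second-highest bid, $21.4.
Farrukh's payoff = $43.1 − $21.4 = $21.7. All other bidders lose, so their payoff is 0.

Payoffs: Farrukh $21.7, Wen $0.0, Dave $0.0, Tara $0.0.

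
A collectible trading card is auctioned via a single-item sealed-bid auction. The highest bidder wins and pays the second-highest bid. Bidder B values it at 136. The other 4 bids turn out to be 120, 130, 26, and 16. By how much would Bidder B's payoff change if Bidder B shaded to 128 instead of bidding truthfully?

Change in payoff: -6.

The highest competing bid is 130.
Bidding truthfully at 136: Bidder B has the top bid, wins, and pays the second-highest bid 130. Payoff = 136 − 130 = 6.
Bidding 128: the top bid is 130 (a rival), so Bidder B loses. Payoff = 0.
Change = 0 − 6 = -6.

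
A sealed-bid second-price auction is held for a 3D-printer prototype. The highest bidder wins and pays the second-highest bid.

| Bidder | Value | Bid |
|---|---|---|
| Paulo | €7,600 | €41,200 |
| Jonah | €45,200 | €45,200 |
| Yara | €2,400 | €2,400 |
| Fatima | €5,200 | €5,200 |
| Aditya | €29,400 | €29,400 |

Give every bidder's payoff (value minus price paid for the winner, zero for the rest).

Ordered from highest: Jonah €45,200 > Paulo €41,200 > Aditya €29,400 > Fatima €5,200 > Yara €2,400.
Jonah has the top bid and wins; the price is the second-highest bid, €41,200.
Jonah's payoff = €45,200 − €41,200 = €4,000. All other bidders lose, so their payoff is 0.

Paulo €0, Jonah €4,000, Yara €0, Fatima €0, Aditya €0.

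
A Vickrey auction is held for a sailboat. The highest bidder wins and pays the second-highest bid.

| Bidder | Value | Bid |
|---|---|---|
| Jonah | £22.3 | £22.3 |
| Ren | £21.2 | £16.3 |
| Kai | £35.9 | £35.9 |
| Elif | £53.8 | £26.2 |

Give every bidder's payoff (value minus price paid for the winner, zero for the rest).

Payoffs: Jonah £0.0, Ren £0.0, Kai £9.7, Elif £0.0.

Bids in descending order: Kai £35.9 > Elif £26.2 > Jonah £22.3 > Ren £16.3.
Kai has the top bid and wins; the price is the second-highest bid, £26.2.
Kai's payoff = £35.9 − £26.2 = £9.7. All other bidders lose, so their payoff is 0.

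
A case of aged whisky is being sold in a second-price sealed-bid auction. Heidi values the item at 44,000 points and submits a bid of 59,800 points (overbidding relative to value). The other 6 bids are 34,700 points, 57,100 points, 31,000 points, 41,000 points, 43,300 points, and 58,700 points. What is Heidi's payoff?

Payoff = -14,700 points.

Highest competing bid: 58,700 points.
Heidi's bid 59,800 points is the highest overall, so Heidi wins and pays the second-highest bid, 58,700 points.
Payoff = value − price = 44,000 points − 58,700 points = -14,700 points.
Overbidding won the item at a price above value — truthful bidding would have avoided this loss.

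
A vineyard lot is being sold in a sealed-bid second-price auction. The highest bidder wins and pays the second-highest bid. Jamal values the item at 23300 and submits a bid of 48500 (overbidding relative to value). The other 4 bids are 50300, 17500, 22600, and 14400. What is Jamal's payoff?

Jamal's payoff: 0.

Highest competing bid: 50300.
Jamal's bid 48500 is not the highest, so Jamal loses, pays nothing, and earns zero payoff.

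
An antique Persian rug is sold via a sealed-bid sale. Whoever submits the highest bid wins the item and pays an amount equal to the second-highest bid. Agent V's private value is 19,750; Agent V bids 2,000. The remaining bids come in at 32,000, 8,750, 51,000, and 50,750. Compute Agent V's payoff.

Highest competing bid: 51,000.
Agent V's bid 2,000 is not the highest, so Agent V loses, pays nothing, and earns zero payoff.

0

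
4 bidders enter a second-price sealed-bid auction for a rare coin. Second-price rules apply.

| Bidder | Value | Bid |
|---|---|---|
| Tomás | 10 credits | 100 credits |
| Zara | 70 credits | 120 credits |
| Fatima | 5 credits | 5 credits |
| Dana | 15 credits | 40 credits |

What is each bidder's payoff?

Ranking the bids: Zara 120 credits, then Tomás 100 credits, then Dana 40 credits, then Fatima 5 credits.
Zara has the top bid and wins; the price is the second-highest bid, 100 credits.
Zara's payoff = 70 credits − 100 credits = -30 credits. All other bidders lose, so their payoff is 0.

Tomás 0 credits, Zara -30 credits, Fatima 0 credits, Dana 0 credits.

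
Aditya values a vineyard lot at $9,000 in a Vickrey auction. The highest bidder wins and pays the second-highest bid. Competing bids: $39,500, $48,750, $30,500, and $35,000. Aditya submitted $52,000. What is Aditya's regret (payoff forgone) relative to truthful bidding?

The highest competing bid is $48,750.
Bidding truthfully at $9,000: the top bid is $48,750 (a rival), so Aditya loses. Payoff = $0.
Bidding $52,000: Aditya has the top bid, wins, and pays the second-highest bid $48,750. Payoff = $9,000 − $48,750 = -$39,750.
Regret = truthful payoff − actual payoff = $0 − -$39,750 = $39,750.

$39,750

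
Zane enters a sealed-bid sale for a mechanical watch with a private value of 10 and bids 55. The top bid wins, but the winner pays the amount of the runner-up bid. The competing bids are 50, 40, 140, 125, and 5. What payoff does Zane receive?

Highest competing bid: 140.
Zane's bid 55 is not the highest, so Zane loses, pays nothing, and earns zero payoff.

0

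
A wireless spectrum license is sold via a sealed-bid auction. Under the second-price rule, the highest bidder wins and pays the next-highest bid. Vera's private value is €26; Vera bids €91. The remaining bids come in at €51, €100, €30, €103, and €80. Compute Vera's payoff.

Highest competing bid: €103.
Vera's bid €91 is not the highest, so Vera loses, pays nothing, and earns zero payoff.

€0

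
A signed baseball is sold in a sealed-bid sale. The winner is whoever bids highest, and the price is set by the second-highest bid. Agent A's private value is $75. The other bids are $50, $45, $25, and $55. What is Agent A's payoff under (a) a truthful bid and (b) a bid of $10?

The highest competing bid is $55.
Bidding truthfully at $75: Agent A has the top bid, wins, and pays the second-highest bid $55. Payoff = $75 − $55 = $20.
Bidding $10: the top bid is $55 (a rival), so Agent A loses. Payoff = $0.

Truthful: $20; alternative: $0.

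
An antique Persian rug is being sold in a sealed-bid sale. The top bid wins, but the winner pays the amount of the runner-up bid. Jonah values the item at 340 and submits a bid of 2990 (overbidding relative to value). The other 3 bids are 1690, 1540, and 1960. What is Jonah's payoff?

Highest competing bid: 1960.
Jonah's bid 2990 is the highest overall, so Jonah wins and pays the second-highest bid, 1960.
Payoff = value − price = 340 − 1960 = -1620.
Overbidding won the item at a price above value — truthful bidding would have avoided this loss.

Payoff = -1620.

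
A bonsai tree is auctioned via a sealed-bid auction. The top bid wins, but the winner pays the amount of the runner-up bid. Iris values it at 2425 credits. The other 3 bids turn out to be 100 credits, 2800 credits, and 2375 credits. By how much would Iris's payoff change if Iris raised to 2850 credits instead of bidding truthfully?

The highest competing bid is 2800 credits.
Bidding truthfully at 2425 credits: the top bid is 2800 credits (a rival), so Iris loses. Payoff = 0 credits.
Bidding 2850 credits: Iris has the top bid, wins, and pays the second-highest bid 2800 credits. Payoff = 2425 credits − 2800 credits = -375 credits.
Change = -375 credits − 0 credits = -375 credits.

-375 credits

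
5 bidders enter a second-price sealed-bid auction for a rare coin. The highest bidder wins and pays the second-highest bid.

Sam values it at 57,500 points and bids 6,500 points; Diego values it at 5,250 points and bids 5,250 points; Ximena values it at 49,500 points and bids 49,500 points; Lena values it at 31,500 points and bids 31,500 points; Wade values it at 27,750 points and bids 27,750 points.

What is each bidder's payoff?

Sam 0 points, Diego 0 points, Ximena 18,000 points, Lena 0 points, Wade 0 points.

Ranking the bids: Ximena 49,500 points > Lena 31,500 points > Wade 27,750 points > Sam 6,500 points > Diego 5,250 points.
Ximena has the top bid and wins; the price is the second-highest bid, 31,500 points.
Ximena's payoff = 49,500 points − 31,500 points = 18,000 points. All other bidders lose, so their payoff is 0.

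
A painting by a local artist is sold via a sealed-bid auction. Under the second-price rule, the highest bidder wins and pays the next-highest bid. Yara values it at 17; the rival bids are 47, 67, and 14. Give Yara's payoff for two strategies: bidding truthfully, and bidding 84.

Truthful: 0; alternative: -50.

The highest competing bid is 67.
Bidding truthfully at 17: the top bid is 67 (a rival), so Yara loses. Payoff = 0.
Bidding 84: Yara has the top bid, wins, and pays the second-highest bid 67. Payoff = 17 − 67 = -50.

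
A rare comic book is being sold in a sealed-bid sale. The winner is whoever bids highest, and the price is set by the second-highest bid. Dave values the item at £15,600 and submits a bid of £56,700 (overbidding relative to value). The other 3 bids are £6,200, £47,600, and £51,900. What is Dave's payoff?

Highest competing bid: £51,900.
Dave's bid £56,700 is the highest overall, so Dave wins and pays the second-highest bid, £51,900.
Payoff = value − price = £15,600 − £51,900 = -£36,300.
Overbidding won the item at a price above value — truthful bidding would have avoided this loss.

-£36,300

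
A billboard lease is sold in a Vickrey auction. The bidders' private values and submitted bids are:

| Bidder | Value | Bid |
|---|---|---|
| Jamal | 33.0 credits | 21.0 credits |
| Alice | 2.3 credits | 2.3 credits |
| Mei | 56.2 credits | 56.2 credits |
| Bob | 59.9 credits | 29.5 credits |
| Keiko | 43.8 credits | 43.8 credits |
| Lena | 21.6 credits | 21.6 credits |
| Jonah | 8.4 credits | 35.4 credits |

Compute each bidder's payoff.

Ordered from highest: Mei 56.2 credits > Keiko 43.8 credits > Jonah 35.4 credits > Bob 29.5 credits > Lena 21.6 credits > Jamal 21.0 credits > Alice 2.3 credits.
Mei has the top bid and wins; the price is the second-highest bid, 43.8 credits.
Mei's payoff = 56.2 credits − 43.8 credits = 12.4 credits. All other bidders lose, so their payoff is 0.

Jamal 0.0 credits, Alice 0.0 credits, Mei 12.4 credits, Bob 0.0 credits, Keiko 0.0 credits, Lena 0.0 credits, Jonah 0.0 credits.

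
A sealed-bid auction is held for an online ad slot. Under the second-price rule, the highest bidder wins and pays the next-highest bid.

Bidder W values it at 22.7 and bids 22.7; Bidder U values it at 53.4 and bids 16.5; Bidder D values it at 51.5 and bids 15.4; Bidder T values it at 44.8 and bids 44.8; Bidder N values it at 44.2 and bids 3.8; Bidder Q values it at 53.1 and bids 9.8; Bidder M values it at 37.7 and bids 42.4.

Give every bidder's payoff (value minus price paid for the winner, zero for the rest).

Payoffs: Bidder W 0.0, Bidder U 0.0, Bidder D 0.0, Bidder T 2.4, Bidder N 0.0, Bidder Q 0.0, Bidder M 0.0.

Bids in descending order: Bidder T 44.8; Bidder M 42.4; Bidder W 22.7; Bidder U 16.5; Bidder D 15.4; Bidder Q 9.8; Bidder N 3.8.
Bidder T has the top bid and wins; the price is the second-highest bid, 42.4.
Bidder T's payoff = 44.8 − 42.4 = 2.4. All other bidders lose, so their payoff is 0.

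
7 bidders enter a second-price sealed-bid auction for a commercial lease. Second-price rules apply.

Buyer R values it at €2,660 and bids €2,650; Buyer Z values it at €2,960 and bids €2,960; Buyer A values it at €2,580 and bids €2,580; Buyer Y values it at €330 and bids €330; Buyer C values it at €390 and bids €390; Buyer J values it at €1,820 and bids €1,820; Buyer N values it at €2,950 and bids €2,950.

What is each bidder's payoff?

Buyer R €0, Buyer Z €10, Buyer A €0, Buyer Y €0, Buyer C €0, Buyer J €0, Buyer N €0.

Ordered from highest: Buyer Z €2,960; Buyer N €2,950; Buyer R €2,650; Buyer A €2,580; Buyer J €1,820; Buyer C €390; Buyer Y €330.
Buyer Z has the top bid and wins; the price is the second-highest bid, €2,950.
Buyer Z's payoff = €2,960 − €2,950 = €10. All other bidders lose, so their payoff is 0.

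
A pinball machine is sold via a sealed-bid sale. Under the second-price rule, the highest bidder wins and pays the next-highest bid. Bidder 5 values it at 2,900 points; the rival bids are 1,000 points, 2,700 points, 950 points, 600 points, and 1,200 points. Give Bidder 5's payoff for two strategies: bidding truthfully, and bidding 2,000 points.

The highest competing bid is 2,700 points.
Bidding truthfully at 2,900 points: Bidder 5 has the top bid, wins, and pays the second-highest bid 2,700 points. Payoff = 2,900 points − 2,700 points = 200 points.
Bidding 2,000 points: the top bid is 2,700 points (a rival), so Bidder 5 loses. Payoff = 0 points.

(a) 200 points  (b) 0 points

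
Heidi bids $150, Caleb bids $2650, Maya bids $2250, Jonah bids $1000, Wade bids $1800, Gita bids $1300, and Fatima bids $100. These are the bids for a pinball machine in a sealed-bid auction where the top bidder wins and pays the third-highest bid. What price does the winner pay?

Bids in descending order: Caleb $2650; Maya $2250; Wade $1800; Gita $1300; Jonah $1000; Heidi $150; Fatima $100.
Caleb is the highest bidder, so Caleb wins.
Under the third-price rule, the price is the third-highest bid: $1800.

$1800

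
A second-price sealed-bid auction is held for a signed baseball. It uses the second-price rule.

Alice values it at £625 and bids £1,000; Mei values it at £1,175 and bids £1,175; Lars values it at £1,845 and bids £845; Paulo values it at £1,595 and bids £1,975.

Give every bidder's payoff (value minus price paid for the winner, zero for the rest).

Payoffs: Alice £0, Mei £0, Lars £0, Paulo £420.

Ranking the bids: Paulo £1,975; Mei £1,175; Alice £1,000; Lars £845.
Paulo has the top bid and wins; the price is the second-highest bid, £1,175.
Paulo's payoff = £1,595 − £1,175 = £420. All other bidders lose, so their payoff is 0.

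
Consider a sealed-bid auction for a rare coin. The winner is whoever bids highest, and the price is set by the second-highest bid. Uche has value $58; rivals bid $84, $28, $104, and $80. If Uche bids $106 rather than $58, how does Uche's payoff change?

The highest competing bid is $104.
Bidding truthfully at $58: the top bid is $104 (a rival), so Uche loses. Payoff = $0.
Bidding $106: Uche has the top bid, wins, and pays the second-highest bid $104. Payoff = $58 − $104 = -$46.
Change = -$46 − $0 = -$46.
This is the dominant-strategy logic: truthful bidding weakly beats any alternative.

-$46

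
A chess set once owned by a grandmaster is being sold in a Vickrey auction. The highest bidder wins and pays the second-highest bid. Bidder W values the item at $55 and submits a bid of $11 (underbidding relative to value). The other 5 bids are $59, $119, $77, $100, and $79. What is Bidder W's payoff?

$0

Highest competing bid: $119.
Bidder W's bid $11 is not the highest, so Bidder W loses, pays nothing, and earns zero payoff.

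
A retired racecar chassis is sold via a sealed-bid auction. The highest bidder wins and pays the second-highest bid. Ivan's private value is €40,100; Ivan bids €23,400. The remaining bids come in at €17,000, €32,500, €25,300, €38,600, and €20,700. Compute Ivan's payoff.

Highest competing bid: €38,600.
Ivan's bid €23,400 is not the highest, so Ivan loses, pays nothing, and earns zero payoff.

Payoff = €0.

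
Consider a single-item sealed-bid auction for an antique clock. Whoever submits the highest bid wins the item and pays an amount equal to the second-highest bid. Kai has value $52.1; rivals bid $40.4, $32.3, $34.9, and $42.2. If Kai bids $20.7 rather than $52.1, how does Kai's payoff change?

-$9.9

The highest competing bid is $42.2.
Bidding truthfully at $52.1: Kai has the top bid, wins, and pays the second-highest bid $42.2. Payoff = $52.1 − $42.2 = $9.9.
Bidding $20.7: the top bid is $42.2 (a rival), so Kai loses. Payoff = $0.0.
Change = $0.0 − $9.9 = -$9.9.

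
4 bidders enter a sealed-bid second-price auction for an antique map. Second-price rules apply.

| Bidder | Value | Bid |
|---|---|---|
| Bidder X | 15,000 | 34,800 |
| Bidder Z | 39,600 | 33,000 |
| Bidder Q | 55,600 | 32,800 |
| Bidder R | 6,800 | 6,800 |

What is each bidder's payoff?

Payoffs: Bidder X -18,000, Bidder Z 0, Bidder Q 0, Bidder R 0.

Ranking the bids: Bidder X 34,800 > Bidder Z 33,000 > Bidder Q 32,800 > Bidder R 6,800.
Bidder X has the top bid and wins; the price is the second-highest bid, 33,000.
Bidder X's payoff = 15,000 − 33,000 = -18,000. All other bidders lose, so their payoff is 0.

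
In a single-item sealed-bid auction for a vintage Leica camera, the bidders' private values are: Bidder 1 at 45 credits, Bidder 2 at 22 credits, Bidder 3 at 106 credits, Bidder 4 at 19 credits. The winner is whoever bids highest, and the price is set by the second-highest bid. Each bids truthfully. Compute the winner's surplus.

Winner's surplus: 61 credits.

Sorted high to low: Bidder 3 106 credits, then Bidder 1 45 credits, then Bidder 2 22 credits, then Bidder 4 19 credits.
Bidder 3 wins with the top bid and pays the second-highest, 45 credits.
Surplus = 106 credits − 45 credits = 61 credits.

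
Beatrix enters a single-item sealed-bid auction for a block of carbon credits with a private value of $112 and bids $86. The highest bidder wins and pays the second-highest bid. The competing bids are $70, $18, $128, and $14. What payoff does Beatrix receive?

Highest competing bid: $128.
Beatrix's bid $86 is not the highest, so Beatrix loses, pays nothing, and earns zero payoff.

$0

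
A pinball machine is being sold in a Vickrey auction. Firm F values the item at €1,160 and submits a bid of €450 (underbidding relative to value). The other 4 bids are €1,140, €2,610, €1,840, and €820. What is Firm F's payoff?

Firm F's payoff: €0.

Highest competing bid: €2,610.
Firm F's bid €450 is not the highest, so Firm F loses, pays nothing, and earns zero payoff.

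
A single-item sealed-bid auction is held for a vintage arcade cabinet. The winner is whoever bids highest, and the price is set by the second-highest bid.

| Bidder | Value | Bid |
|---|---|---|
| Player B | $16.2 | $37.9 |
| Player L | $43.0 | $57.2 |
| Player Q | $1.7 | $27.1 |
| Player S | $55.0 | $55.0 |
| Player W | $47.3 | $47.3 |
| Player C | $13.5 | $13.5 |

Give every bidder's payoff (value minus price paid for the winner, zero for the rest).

Player B $0.0, Player L -$12.0, Player Q $0.0, Player S $0.0, Player W $0.0, Player C $0.0.

Ranking the bids: Player L $57.2; Player S $55.0; Player W $47.3; Player B $37.9; Player Q $27.1; Player C $13.5.
Player L has the top bid and wins; the price is the second-highest bid, $55.0.
Player L's payoff = $43.0 − $55.0 = -$12.0. All other bidders lose, so their payoff is 0.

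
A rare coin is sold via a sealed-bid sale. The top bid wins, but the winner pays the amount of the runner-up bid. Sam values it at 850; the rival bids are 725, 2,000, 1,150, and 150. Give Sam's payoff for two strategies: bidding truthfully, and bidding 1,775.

The highest competing bid is 2,000.
Bidding truthfully at 850: the top bid is 2,000 (a rival), so Sam loses. Payoff = 0.
Bidding 1,775: the top bid is 2,000 (a rival), so Sam loses. Payoff = 0.
The bid only affects whether you win, not the price — here both bids land on the same side of the top rival bid, so the deviation is payoff-neutral.

Truthful: 0; alternative: 0.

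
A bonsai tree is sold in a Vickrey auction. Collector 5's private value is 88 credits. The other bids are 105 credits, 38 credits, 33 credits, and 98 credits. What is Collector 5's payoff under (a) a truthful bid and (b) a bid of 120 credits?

The highest competing bid is 105 credits.
Bidding truthfully at 88 credits: the top bid is 105 credits (a rival), so Collector 5 loses. Payoff = 0 credits.
Bidding 120 credits: Collector 5 has the top bid, wins, and pays the second-highest bid 105 credits. Payoff = 88 credits − 105 credits = -17 credits.

(a) 0 credits  (b) -17 credits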